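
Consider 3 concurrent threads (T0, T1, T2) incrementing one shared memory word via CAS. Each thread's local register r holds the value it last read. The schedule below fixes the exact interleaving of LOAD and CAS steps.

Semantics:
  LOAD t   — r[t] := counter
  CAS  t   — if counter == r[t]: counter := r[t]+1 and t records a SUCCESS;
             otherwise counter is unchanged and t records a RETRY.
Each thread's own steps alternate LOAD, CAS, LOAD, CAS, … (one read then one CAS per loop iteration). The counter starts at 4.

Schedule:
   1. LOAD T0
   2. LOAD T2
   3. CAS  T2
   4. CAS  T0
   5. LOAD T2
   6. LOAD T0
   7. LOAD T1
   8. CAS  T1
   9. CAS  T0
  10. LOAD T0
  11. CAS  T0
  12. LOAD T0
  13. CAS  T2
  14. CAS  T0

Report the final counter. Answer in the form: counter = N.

step 1: T0 LOAD ⇒ load; ctr=4 reg=4
step 2: T2 LOAD ⇒ load; ctr=4 reg=4
step 3: T2 CAS ⇒ ok; ctr=5 reg=4
step 4: T0 CAS ⇒ retry; ctr=5 reg=4
step 5: T2 LOAD ⇒ load; ctr=5 reg=5
step 6: T0 LOAD ⇒ load; ctr=5 reg=5
step 7: T1 LOAD ⇒ load; ctr=5 reg=5
step 8: T1 CAS ⇒ ok; ctr=6 reg=5
step 9: T0 CAS ⇒ retry; ctr=6 reg=5
step 10: T0 LOAD ⇒ load; ctr=6 reg=6
step 11: T0 CAS ⇒ ok; ctr=7 reg=6
step 12: T0 LOAD ⇒ load; ctr=7 reg=7
step 13: T2 CAS ⇒ retry; ctr=7 reg=5
step 14: T0 CAS ⇒ ok; ctr=8 reg=7

counter = 8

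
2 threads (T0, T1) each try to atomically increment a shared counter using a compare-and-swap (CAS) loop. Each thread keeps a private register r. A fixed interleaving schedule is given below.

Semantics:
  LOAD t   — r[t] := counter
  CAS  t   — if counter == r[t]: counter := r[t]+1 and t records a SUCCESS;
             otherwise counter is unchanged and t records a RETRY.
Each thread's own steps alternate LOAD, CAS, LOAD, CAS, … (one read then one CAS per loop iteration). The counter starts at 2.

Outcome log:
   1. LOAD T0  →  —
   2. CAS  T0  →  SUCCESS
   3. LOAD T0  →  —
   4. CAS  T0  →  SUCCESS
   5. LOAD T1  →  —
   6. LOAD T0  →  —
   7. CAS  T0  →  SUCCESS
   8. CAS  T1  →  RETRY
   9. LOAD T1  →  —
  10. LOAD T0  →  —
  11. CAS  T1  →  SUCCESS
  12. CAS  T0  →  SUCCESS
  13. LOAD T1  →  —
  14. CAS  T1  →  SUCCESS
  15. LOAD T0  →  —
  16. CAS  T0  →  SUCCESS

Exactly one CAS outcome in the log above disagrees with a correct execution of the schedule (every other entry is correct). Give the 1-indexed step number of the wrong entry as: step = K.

Correct run:
step 1: T0 LOAD ⇒ load; ctr=2 reg=2
step 2: T0 CAS ⇒ ok; ctr=3 reg=2
step 3: T0 LOAD ⇒ load; ctr=3 reg=3
step 4: T0 CAS ⇒ ok; ctr=4 reg=3
step 5: T1 LOAD ⇒ load; ctr=4 reg=4
step 6: T0 LOAD ⇒ load; ctr=4 reg=4
step 7: T0 CAS ⇒ ok; ctr=5 reg=4
step 8: T1 CAS ⇒ retry; ctr=5 reg=4
step 9: T1 LOAD ⇒ load; ctr=5 reg=5
step 10: T0 LOAD ⇒ load; ctr=5 reg=5
step 11: T1 CAS ⇒ ok; ctr=6 reg=5
step 12: T0 CAS ⇒ retry; ctr=6 reg=5
step 13: T1 LOAD ⇒ load; ctr=6 reg=6
step 14: T1 CAS ⇒ ok; ctr=7 reg=6
step 15: T0 LOAD ⇒ load; ctr=7 reg=7
step 16: T0 CAS ⇒ ok; ctr=8 reg=7
Log disagrees first at step 12.

step = 12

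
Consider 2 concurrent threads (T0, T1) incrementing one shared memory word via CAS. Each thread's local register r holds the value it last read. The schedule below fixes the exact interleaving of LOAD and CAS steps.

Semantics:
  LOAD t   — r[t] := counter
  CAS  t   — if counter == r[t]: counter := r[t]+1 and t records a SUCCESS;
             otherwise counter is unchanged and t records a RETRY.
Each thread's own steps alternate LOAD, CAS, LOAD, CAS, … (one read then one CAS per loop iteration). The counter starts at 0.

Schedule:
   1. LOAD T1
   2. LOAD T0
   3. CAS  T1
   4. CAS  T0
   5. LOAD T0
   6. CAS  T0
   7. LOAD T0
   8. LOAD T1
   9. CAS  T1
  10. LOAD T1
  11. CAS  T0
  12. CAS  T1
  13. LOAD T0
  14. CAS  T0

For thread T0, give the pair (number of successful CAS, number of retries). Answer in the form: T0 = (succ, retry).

[1] T1.load  rd  (counter 0, T1.r 0)
[2] T0.load  rd  (counter 0, T0.r 0)
[3] T1.cas  hit  (counter 1, T1.r 0)
[4] T0.cas  miss  (counter 1, T0.r 0)
[5] T0.load  rd  (counter 1, T0.r 1)
[6] T0.cas  hit  (counter 2, T0.r 1)
[7] T0.load  rd  (counter 2, T0.r 2)
[8] T1.load  rd  (counter 2, T1.r 2)
[9] T1.cas  hit  (counter 3, T1.r 2)
[10] T1.load  rd  (counter 3, T1.r 3)
[11] T0.cas  miss  (counter 3, T0.r 2)
[12] T1.cas  hit  (counter 4, T1.r 3)
[13] T0.load  rd  (counter 4, T0.r 4)
[14] T0.cas  hit  (counter 5, T0.r 4)

T0 = (2, 2)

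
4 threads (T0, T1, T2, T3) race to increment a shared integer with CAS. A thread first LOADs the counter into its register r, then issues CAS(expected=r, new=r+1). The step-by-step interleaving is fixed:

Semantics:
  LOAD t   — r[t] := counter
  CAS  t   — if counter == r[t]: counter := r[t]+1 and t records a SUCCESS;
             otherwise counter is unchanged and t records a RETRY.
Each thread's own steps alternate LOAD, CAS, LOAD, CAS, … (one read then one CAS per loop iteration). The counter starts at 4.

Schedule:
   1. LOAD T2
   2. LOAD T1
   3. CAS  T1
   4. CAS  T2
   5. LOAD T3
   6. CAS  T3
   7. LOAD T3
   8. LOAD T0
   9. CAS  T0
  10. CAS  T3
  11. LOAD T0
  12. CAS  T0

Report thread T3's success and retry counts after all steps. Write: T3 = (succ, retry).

step 1: T2 LOAD ⇒ load; ctr=4 reg=4
step 2: T1 LOAD ⇒ load; ctr=4 reg=4
step 3: T1 CAS ⇒ ok; ctr=5 reg=4
step 4: T2 CAS ⇒ retry; ctr=5 reg=4
step 5: T3 LOAD ⇒ load; ctr=5 reg=5
step 6: T3 CAS ⇒ ok; ctr=6 reg=5
step 7: T3 LOAD ⇒ load; ctr=6 reg=6
step 8: T0 LOAD ⇒ load; ctr=6 reg=6
step 9: T0 CAS ⇒ ok; ctr=7 reg=6
step 10: T3 CAS ⇒ retry; ctr=7 reg=6
step 11: T0 LOAD ⇒ load; ctr=7 reg=7
step 12: T0 CAS ⇒ ok; ctr=8 reg=7

T3 = (1, 1)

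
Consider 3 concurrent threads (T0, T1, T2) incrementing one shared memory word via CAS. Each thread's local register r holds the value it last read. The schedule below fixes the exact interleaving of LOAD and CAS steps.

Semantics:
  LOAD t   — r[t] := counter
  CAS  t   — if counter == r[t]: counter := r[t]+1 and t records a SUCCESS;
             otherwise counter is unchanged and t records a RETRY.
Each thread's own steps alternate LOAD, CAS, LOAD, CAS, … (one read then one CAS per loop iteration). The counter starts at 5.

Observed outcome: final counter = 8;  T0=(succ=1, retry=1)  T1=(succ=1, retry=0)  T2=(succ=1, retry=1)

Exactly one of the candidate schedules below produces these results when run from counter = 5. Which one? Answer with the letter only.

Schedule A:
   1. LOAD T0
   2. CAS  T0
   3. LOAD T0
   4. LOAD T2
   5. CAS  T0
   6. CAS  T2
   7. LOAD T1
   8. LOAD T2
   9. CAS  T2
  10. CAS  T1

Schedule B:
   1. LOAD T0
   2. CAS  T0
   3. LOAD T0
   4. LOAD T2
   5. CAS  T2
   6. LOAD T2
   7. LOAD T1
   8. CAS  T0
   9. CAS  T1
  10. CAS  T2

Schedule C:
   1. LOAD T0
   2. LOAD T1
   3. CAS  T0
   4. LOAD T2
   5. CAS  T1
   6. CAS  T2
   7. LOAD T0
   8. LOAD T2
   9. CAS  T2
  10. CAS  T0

B

Simulating candidate B:
[1] T0.load  rd  (counter 5, T0.r 5)
[2] T0.cas  hit  (counter 6, T0.r 5)
[3] T0.load  rd  (counter 6, T0.r 6)
[4] T2.load  rd  (counter 6, T2.r 6)
[5] T2.cas  hit  (counter 7, T2.r 6)
[6] T2.load  rd  (counter 7, T2.r 7)
[7] T1.load  rd  (counter 7, T1.r 7)
[8] T0.cas  miss  (counter 7, T0.r 6)
[9] T1.cas  hit  (counter 8, T1.r 7)
[10] T2.cas  miss  (counter 8, T2.r 7)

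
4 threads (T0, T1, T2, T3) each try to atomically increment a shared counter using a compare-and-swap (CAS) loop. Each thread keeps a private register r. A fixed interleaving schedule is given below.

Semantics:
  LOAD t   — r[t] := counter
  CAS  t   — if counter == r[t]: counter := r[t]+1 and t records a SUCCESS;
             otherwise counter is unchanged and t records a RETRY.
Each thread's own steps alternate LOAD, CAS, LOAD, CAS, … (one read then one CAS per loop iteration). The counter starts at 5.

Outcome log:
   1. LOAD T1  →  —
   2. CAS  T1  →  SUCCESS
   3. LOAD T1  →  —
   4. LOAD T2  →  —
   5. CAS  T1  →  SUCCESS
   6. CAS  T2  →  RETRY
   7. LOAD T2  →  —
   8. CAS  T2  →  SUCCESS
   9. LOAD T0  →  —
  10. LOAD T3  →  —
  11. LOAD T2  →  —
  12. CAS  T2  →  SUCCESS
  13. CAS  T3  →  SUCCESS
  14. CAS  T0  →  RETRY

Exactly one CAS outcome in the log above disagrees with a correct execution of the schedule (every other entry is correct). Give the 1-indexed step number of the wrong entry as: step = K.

Re-executing:
T1 LOAD — after: cnt=5, r=5 — load
T1 CAS — after: cnt=6, r=5 — ok
T1 LOAD — after: cnt=6, r=6 — load
T2 LOAD — after: cnt=6, r=6 — load
T1 CAS — after: cnt=7, r=6 — ok
T2 CAS — after: cnt=7, r=6 — retry
T2 LOAD — after: cnt=7, r=7 — load
T2 CAS — after: cnt=8, r=7 — ok
T0 LOAD — after: cnt=8, r=8 — load
T3 LOAD — after: cnt=8, r=8 — load
T2 LOAD — after: cnt=8, r=8 — load
T2 CAS — after: cnt=9, r=8 — ok
T3 CAS — after: cnt=9, r=8 — retry
T0 CAS — after: cnt=9, r=8 — retry
Log disagrees first at step 13.

step = 13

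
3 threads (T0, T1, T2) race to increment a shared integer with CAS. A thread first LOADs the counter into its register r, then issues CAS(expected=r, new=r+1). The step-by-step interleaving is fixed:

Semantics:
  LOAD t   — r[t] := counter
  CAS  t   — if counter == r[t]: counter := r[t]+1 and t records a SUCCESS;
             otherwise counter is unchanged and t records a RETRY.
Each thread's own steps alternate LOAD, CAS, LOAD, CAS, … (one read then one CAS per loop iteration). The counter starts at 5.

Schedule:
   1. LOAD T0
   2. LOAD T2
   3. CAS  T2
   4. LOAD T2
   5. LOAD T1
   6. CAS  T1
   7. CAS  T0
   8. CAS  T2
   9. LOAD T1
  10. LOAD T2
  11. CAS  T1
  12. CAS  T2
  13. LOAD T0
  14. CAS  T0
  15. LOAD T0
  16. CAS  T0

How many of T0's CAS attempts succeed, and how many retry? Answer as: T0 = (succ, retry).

1. LOAD T0 → mem=5 r[T0]=5 [LOAD]
2. LOAD T2 → mem=5 r[T2]=5 [LOAD]
3. CAS T2 → mem=6 r[T2]=5 [OK]
4. LOAD T2 → mem=6 r[T2]=6 [LOAD]
5. LOAD T1 → mem=6 r[T1]=6 [LOAD]
6. CAS T1 → mem=7 r[T1]=6 [OK]
7. CAS T0 → mem=7 r[T0]=5 [RETRY]
8. CAS T2 → mem=7 r[T2]=6 [RETRY]
9. LOAD T1 → mem=7 r[T1]=7 [LOAD]
10. LOAD T2 → mem=7 r[T2]=7 [LOAD]
11. CAS T1 → mem=8 r[T1]=7 [OK]
12. CAS T2 → mem=8 r[T2]=7 [RETRY]
13. LOAD T0 → mem=8 r[T0]=8 [LOAD]
14. CAS T0 → mem=9 r[T0]=8 [OK]
15. LOAD T0 → mem=9 r[T0]=9 [LOAD]
16. CAS T0 → mem=10 r[T0]=9 [OK]

T0 = (2, 1)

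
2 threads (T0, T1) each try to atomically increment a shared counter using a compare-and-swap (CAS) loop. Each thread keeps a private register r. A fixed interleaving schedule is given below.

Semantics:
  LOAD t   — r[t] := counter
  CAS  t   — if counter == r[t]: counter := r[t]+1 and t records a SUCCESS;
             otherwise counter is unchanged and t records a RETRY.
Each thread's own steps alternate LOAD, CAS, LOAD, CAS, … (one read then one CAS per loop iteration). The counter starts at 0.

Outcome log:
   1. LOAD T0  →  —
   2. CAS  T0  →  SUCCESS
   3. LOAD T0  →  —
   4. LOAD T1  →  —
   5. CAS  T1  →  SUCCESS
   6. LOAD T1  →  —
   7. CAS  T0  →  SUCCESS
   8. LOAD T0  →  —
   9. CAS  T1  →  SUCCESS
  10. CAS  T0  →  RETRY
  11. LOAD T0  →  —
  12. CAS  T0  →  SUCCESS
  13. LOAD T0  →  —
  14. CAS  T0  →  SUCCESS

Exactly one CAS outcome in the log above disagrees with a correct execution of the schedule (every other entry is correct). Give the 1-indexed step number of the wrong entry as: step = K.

Reference trace:
1. LOAD T0 → mem=0 r[T0]=0 [LOAD]
2. CAS T0 → mem=1 r[T0]=0 [OK]
3. LOAD T0 → mem=1 r[T0]=1 [LOAD]
4. LOAD T1 → mem=1 r[T1]=1 [LOAD]
5. CAS T1 → mem=2 r[T1]=1 [OK]
6. LOAD T1 → mem=2 r[T1]=2 [LOAD]
7. CAS T0 → mem=2 r[T0]=1 [RETRY]
8. LOAD T0 → mem=2 r[T0]=2 [LOAD]
9. CAS T1 → mem=3 r[T1]=2 [OK]
10. CAS T0 → mem=3 r[T0]=2 [RETRY]
11. LOAD T0 → mem=3 r[T0]=3 [LOAD]
12. CAS T0 → mem=4 r[T0]=3 [OK]
13. LOAD T0 → mem=4 r[T0]=4 [LOAD]
14. CAS T0 → mem=5 r[T0]=4 [OK]
Mismatch at 7.

step = 7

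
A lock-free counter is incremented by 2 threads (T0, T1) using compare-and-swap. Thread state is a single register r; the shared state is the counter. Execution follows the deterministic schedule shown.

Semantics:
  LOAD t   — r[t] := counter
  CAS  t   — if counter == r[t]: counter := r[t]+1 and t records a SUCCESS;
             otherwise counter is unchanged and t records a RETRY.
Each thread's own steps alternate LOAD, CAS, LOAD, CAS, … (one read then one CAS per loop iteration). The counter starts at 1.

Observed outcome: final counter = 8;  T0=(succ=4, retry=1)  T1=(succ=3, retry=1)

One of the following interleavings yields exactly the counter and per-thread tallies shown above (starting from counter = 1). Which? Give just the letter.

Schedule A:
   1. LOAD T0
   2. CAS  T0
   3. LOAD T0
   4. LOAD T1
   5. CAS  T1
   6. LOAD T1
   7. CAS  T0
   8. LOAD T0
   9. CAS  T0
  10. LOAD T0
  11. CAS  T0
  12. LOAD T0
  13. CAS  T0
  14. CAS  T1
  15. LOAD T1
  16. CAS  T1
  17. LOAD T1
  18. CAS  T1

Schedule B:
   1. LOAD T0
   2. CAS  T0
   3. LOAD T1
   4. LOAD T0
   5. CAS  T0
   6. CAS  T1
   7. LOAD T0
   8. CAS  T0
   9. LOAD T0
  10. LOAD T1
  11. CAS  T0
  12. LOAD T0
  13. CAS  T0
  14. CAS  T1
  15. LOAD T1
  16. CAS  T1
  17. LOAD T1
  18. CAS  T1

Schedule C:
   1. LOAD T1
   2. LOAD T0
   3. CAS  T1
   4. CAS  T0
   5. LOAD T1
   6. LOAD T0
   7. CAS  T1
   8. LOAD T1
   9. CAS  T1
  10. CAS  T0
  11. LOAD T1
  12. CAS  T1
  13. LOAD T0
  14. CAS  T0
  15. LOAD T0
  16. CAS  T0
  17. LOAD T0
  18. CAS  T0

A

Run A:
   1) LOAD T0:  M=1  r_T0=1
   2) CAS  T0:  M=2  r_T0=1 ✓
   3) LOAD T0:  M=2  r_T0=2
   4) LOAD T1:  M=2  r_T1=2
   5) CAS  T1:  M=3  r_T1=2 ✓
   6) LOAD T1:  M=3  r_T1=3
   7) CAS  T0:  M=3  r_T0=2 ✗
   8) LOAD T0:  M=3  r_T0=3
   9) CAS  T0:  M=4  r_T0=3 ✓
  10) LOAD T0:  M=4  r_T0=4
  11) CAS  T0:  M=5  r_T0=4 ✓
  12) LOAD T0:  M=5  r_T0=5
  13) CAS  T0:  M=6  r_T0=5 ✓
  14) CAS  T1:  M=6  r_T1=3 ✗
  15) LOAD T1:  M=6  r_T1=6
  16) CAS  T1:  M=7  r_T1=6 ✓
  17) LOAD T1:  M=7  r_T1=7
  18) CAS  T1:  M=8  r_T1=7 ✓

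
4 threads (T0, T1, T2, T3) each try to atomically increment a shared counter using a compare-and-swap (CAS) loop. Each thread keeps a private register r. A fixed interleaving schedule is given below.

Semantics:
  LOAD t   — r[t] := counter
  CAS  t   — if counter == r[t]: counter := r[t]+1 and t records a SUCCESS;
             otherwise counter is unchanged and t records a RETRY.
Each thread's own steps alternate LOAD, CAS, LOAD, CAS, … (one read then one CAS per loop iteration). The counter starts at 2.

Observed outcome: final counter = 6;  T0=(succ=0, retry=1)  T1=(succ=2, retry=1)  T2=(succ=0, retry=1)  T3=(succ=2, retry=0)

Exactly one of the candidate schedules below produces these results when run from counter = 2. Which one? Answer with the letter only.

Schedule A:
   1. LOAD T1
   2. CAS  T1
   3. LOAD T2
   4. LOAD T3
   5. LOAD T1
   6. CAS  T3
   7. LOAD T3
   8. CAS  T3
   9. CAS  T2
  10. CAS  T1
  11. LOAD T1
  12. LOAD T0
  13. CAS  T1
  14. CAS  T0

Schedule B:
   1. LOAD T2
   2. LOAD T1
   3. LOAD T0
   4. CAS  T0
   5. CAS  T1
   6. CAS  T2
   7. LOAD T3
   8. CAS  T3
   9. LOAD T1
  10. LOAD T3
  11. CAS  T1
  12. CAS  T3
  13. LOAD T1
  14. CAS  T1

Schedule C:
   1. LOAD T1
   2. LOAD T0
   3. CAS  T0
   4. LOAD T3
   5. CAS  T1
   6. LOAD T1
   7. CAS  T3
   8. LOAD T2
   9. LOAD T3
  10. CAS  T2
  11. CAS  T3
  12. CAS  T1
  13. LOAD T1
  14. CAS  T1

A

Run A:
   1) LOAD T1:  M=2  r_T1=2
   2) CAS  T1:  M=3  r_T1=2 ✓
   3) LOAD T2:  M=3  r_T2=3
   4) LOAD T3:  M=3  r_T3=3
   5) LOAD T1:  M=3  r_T1=3
   6) CAS  T3:  M=4  r_T3=3 ✓
   7) LOAD T3:  M=4  r_T3=4
   8) CAS  T3:  M=5  r_T3=4 ✓
   9) CAS  T2:  M=5  r_T2=3 ✗
  10) CAS  T1:  M=5  r_T1=3 ✗
  11) LOAD T1:  M=5  r_T1=5
  12) LOAD T0:  M=5  r_T0=5
  13) CAS  T1:  M=6  r_T1=5 ✓
  14) CAS  T0:  M=6  r_T0=5 ✗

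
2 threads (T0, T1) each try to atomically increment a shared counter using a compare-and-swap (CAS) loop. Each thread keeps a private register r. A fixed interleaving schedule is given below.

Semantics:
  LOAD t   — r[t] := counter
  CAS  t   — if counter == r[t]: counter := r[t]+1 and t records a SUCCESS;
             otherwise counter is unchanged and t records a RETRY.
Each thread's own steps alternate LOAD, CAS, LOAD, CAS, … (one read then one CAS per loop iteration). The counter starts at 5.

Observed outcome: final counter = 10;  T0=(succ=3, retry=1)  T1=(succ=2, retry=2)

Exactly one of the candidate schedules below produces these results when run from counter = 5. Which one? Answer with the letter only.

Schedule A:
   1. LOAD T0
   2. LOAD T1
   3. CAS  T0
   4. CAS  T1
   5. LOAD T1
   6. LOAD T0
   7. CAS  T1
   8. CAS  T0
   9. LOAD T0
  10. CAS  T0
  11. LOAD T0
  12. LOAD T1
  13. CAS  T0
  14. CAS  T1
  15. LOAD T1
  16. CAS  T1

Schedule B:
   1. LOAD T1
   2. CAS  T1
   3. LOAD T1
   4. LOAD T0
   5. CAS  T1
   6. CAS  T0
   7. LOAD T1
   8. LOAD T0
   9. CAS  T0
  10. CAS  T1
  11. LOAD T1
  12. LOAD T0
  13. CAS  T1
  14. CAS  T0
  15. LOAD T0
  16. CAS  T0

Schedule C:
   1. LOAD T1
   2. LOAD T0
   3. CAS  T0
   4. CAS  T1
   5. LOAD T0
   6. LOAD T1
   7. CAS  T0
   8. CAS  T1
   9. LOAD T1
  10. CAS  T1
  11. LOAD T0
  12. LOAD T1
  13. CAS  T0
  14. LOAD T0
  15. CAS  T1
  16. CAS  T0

Tracing schedule A:
step 1: T0 LOAD ⇒ load; ctr=5 reg=5
step 2: T1 LOAD ⇒ load; ctr=5 reg=5
step 3: T0 CAS ⇒ ok; ctr=6 reg=5
step 4: T1 CAS ⇒ retry; ctr=6 reg=5
step 5: T1 LOAD ⇒ load; ctr=6 reg=6
step 6: T0 LOAD ⇒ load; ctr=6 reg=6
step 7: T1 CAS ⇒ ok; ctr=7 reg=6
step 8: T0 CAS ⇒ retry; ctr=7 reg=6
step 9: T0 LOAD ⇒ load; ctr=7 reg=7
step 10: T0 CAS ⇒ ok; ctr=8 reg=7
step 11: T0 LOAD ⇒ load; ctr=8 reg=8
step 12: T1 LOAD ⇒ load; ctr=8 reg=8
step 13: T0 CAS ⇒ ok; ctr=9 reg=8
step 14: T1 CAS ⇒ retry; ctr=9 reg=8
step 15: T1 LOAD ⇒ load; ctr=9 reg=9
step 16: T1 CAS ⇒ ok; ctr=10 reg=9

A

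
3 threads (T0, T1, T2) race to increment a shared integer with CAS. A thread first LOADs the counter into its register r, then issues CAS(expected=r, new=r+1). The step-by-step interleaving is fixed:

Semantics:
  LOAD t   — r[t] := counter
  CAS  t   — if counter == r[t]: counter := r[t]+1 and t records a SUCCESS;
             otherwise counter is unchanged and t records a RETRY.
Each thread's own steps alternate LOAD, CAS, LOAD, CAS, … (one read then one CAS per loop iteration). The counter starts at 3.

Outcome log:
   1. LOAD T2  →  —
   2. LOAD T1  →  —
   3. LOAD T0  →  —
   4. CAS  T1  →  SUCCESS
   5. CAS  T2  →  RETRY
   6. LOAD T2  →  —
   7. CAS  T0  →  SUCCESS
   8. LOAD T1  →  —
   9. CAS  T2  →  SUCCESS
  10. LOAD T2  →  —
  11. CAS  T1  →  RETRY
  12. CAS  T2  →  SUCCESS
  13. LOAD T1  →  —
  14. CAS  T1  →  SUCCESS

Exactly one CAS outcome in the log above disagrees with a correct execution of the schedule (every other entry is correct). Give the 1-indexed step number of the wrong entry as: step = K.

step = 7

Correct run:
step 1: T2 LOAD ⇒ load; ctr=3 reg=3
step 2: T1 LOAD ⇒ load; ctr=3 reg=3
step 3: T0 LOAD ⇒ load; ctr=3 reg=3
step 4: T1 CAS ⇒ ok; ctr=4 reg=3
step 5: T2 CAS ⇒ retry; ctr=4 reg=3
step 6: T2 LOAD ⇒ load; ctr=4 reg=4
step 7: T0 CAS ⇒ retry; ctr=4 reg=3
step 8: T1 LOAD ⇒ load; ctr=4 reg=4
step 9: T2 CAS ⇒ ok; ctr=5 reg=4
step 10: T2 LOAD ⇒ load; ctr=5 reg=5
step 11: T1 CAS ⇒ retry; ctr=5 reg=4
step 12: T2 CAS ⇒ ok; ctr=6 reg=5
step 13: T1 LOAD ⇒ load; ctr=6 reg=6
step 14: T1 CAS ⇒ ok; ctr=7 reg=6
Flip is step 7.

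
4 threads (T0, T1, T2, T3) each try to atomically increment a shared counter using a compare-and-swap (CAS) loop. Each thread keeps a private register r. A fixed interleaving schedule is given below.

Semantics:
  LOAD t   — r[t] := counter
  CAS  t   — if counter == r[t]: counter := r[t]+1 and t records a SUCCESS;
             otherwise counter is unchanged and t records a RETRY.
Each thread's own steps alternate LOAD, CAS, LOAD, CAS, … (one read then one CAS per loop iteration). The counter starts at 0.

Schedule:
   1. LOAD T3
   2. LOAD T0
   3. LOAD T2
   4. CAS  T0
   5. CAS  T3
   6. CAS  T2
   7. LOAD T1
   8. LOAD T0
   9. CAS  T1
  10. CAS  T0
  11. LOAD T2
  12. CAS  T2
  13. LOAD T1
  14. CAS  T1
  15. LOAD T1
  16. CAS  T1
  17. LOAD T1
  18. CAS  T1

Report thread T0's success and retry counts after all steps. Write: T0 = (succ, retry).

   1) LOAD T3:  M=0  r_T3=0
   2) LOAD T0:  M=0  r_T0=0
   3) LOAD T2:  M=0  r_T2=0
   4) CAS  T0:  M=1  r_T0=0 ✓
   5) CAS  T3:  M=1  r_T3=0 ✗
   6) CAS  T2:  M=1  r_T2=0 ✗
   7) LOAD T1:  M=1  r_T1=1
   8) LOAD T0:  M=1  r_T0=1
   9) CAS  T1:  M=2  r_T1=1 ✓
  10) CAS  T0:  M=2  r_T0=1 ✗
  11) LOAD T2:  M=2  r_T2=2
  12) CAS  T2:  M=3  r_T2=2 ✓
  13) LOAD T1:  M=3  r_T1=3
  14) CAS  T1:  M=4  r_T1=3 ✓
  15) LOAD T1:  M=4  r_T1=4
  16) CAS  T1:  M=5  r_T1=4 ✓
  17) LOAD T1:  M=5  r_T1=5
  18) CAS  T1:  M=6  r_T1=5 ✓

T0 = (1, 1)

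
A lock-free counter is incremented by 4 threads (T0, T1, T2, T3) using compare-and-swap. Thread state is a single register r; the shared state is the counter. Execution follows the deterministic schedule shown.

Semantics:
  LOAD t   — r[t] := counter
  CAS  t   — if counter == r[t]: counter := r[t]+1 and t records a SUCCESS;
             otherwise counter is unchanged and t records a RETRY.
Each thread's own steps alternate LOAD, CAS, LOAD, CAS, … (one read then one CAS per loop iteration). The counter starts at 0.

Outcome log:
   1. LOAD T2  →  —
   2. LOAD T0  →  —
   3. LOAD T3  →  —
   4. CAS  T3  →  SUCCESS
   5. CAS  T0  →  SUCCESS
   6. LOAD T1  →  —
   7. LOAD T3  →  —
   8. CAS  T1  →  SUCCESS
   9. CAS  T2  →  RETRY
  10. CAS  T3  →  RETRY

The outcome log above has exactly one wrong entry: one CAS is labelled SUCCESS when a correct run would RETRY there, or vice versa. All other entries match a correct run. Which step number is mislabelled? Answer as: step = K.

step = 5

Re-executing:
1. LOAD T2 → mem=0 r[T2]=0 [LOAD]
2. LOAD T0 → mem=0 r[T0]=0 [LOAD]
3. LOAD T3 → mem=0 r[T3]=0 [LOAD]
4. CAS T3 → mem=1 r[T3]=0 [OK]
5. CAS T0 → mem=1 r[T0]=0 [RETRY]
6. LOAD T1 → mem=1 r[T1]=1 [LOAD]
7. LOAD T3 → mem=1 r[T3]=1 [LOAD]
8. CAS T1 → mem=2 r[T1]=1 [OK]
9. CAS T2 → mem=2 r[T2]=0 [RETRY]
10. CAS T3 → mem=2 r[T3]=1 [RETRY]
Flip is step 5.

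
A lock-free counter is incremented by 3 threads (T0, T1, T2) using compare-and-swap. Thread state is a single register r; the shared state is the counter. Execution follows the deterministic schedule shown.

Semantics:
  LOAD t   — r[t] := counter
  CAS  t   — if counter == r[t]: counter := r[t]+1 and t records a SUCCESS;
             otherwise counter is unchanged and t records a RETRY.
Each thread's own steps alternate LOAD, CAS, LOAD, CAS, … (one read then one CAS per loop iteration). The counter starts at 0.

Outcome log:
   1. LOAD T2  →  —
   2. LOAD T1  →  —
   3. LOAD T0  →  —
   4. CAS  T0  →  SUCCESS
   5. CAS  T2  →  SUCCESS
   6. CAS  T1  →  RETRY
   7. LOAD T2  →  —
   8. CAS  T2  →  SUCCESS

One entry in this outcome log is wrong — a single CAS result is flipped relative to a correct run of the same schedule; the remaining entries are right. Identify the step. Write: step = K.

step = 5

Reference trace:
[1] T2.load  rd  (counter 0, T2.r 0)
[2] T1.load  rd  (counter 0, T1.r 0)
[3] T0.load  rd  (counter 0, T0.r 0)
[4] T0.cas  hit  (counter 1, T0.r 0)
[5] T2.cas  miss  (counter 1, T2.r 0)
[6] T1.cas  miss  (counter 1, T1.r 0)
[7] T2.load  rd  (counter 1, T2.r 1)
[8] T2.cas  hit  (counter 2, T2.r 1)
Mismatch at 5.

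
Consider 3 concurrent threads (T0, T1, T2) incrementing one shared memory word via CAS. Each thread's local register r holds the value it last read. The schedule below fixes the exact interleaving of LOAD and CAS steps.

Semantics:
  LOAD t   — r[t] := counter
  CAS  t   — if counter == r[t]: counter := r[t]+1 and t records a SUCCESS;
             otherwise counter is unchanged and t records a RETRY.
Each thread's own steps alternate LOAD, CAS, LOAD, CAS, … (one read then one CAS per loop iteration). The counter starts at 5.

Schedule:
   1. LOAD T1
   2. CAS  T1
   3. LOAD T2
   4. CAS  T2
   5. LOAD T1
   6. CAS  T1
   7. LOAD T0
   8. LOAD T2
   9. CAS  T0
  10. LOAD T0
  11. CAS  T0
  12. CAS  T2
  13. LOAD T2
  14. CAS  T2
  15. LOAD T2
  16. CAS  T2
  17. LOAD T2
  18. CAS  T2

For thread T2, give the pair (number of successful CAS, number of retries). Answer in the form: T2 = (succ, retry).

T2 = (4, 1)

   1) LOAD T1:  M=5  r_T1=5
   2) CAS  T1:  M=6  r_T1=5 ✓
   3) LOAD T2:  M=6  r_T2=6
   4) CAS  T2:  M=7  r_T2=6 ✓
   5) LOAD T1:  M=7  r_T1=7
   6) CAS  T1:  M=8  r_T1=7 ✓
   7) LOAD T0:  M=8  r_T0=8
   8) LOAD T2:  M=8  r_T2=8
   9) CAS  T0:  M=9  r_T0=8 ✓
  10) LOAD T0:  M=9  r_T0=9
  11) CAS  T0:  M=10  r_T0=9 ✓
  12) CAS  T2:  M=10  r_T2=8 ✗
  13) LOAD T2:  M=10  r_T2=10
  14) CAS  T2:  M=11  r_T2=10 ✓
  15) LOAD T2:  M=11  r_T2=11
  16) CAS  T2:  M=12  r_T2=11 ✓
  17) LOAD T2:  M=12  r_T2=12
  18) CAS  T2:  M=13  r_T2=12 ✓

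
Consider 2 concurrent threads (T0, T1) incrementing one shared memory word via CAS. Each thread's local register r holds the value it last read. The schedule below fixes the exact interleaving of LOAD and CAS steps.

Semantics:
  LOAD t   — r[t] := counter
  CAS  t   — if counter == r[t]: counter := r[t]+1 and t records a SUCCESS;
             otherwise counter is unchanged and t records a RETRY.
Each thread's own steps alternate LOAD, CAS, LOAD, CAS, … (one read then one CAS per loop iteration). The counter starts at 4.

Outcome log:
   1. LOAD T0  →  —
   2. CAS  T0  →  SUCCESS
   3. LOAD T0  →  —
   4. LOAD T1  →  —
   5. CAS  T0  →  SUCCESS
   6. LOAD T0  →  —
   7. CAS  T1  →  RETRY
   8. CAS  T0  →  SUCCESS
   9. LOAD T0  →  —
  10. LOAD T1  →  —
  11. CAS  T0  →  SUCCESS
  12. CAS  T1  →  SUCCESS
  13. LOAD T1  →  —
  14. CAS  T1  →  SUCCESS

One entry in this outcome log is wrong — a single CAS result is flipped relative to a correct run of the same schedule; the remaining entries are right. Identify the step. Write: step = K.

Re-executing:
T0 LOAD — after: cnt=4, r=4 — load
T0 CAS — after: cnt=5, r=4 — ok
T0 LOAD — after: cnt=5, r=5 — load
T1 LOAD — after: cnt=5, r=5 — load
T0 CAS — after: cnt=6, r=5 — ok
T0 LOAD — after: cnt=6, r=6 — load
T1 CAS — after: cnt=6, r=5 — retry
T0 CAS — after: cnt=7, r=6 — ok
T0 LOAD — after: cnt=7, r=7 — load
T1 LOAD — after: cnt=7, r=7 — load
T0 CAS — after: cnt=8, r=7 — ok
T1 CAS — after: cnt=8, r=7 — retry
T1 LOAD — after: cnt=8, r=8 — load
T1 CAS — after: cnt=9, r=8 — ok
Log disagrees first at step 12.

step = 12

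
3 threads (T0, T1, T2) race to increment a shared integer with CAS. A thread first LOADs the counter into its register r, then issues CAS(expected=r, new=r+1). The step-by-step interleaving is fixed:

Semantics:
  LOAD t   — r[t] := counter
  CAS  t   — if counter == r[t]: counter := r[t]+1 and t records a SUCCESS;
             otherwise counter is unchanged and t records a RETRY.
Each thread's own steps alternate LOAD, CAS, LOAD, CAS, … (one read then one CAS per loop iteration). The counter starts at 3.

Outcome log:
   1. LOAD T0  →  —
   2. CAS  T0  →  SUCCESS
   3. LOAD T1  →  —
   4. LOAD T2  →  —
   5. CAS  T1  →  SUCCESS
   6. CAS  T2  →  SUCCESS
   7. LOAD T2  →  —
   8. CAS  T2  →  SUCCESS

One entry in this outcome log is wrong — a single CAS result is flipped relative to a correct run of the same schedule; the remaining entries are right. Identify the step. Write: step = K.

Re-executing:
1. LOAD T0 → mem=3 r[T0]=3 [LOAD]
2. CAS T0 → mem=4 r[T0]=3 [OK]
3. LOAD T1 → mem=4 r[T1]=4 [LOAD]
4. LOAD T2 → mem=4 r[T2]=4 [LOAD]
5. CAS T1 → mem=5 r[T1]=4 [OK]
6. CAS T2 → mem=5 r[T2]=4 [RETRY]
7. LOAD T2 → mem=5 r[T2]=5 [LOAD]
8. CAS T2 → mem=6 r[T2]=5 [OK]
Mismatch at 6.

step = 6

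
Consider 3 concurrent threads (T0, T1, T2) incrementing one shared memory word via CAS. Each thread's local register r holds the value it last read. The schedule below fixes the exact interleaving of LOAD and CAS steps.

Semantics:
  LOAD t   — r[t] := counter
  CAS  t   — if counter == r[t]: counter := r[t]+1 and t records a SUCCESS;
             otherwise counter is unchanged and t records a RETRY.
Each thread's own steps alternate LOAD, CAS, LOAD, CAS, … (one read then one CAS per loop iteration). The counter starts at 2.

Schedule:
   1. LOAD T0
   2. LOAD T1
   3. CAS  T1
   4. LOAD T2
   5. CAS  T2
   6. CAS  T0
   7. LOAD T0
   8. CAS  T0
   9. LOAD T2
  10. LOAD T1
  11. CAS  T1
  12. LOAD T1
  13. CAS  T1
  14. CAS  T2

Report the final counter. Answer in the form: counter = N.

   1) LOAD T0:  M=2  r_T0=2
   2) LOAD T1:  M=2  r_T1=2
   3) CAS  T1:  M=3  r_T1=2 ✓
   4) LOAD T2:  M=3  r_T2=3
   5) CAS  T2:  M=4  r_T2=3 ✓
   6) CAS  T0:  M=4  r_T0=2 ✗
   7) LOAD T0:  M=4  r_T0=4
   8) CAS  T0:  M=5  r_T0=4 ✓
   9) LOAD T2:  M=5  r_T2=5
  10) LOAD T1:  M=5  r_T1=5
  11) CAS  T1:  M=6  r_T1=5 ✓
  12) LOAD T1:  M=6  r_T1=6
  13) CAS  T1:  M=7  r_T1=6 ✓
  14) CAS  T2:  M=7  r_T2=5 ✗

counter = 7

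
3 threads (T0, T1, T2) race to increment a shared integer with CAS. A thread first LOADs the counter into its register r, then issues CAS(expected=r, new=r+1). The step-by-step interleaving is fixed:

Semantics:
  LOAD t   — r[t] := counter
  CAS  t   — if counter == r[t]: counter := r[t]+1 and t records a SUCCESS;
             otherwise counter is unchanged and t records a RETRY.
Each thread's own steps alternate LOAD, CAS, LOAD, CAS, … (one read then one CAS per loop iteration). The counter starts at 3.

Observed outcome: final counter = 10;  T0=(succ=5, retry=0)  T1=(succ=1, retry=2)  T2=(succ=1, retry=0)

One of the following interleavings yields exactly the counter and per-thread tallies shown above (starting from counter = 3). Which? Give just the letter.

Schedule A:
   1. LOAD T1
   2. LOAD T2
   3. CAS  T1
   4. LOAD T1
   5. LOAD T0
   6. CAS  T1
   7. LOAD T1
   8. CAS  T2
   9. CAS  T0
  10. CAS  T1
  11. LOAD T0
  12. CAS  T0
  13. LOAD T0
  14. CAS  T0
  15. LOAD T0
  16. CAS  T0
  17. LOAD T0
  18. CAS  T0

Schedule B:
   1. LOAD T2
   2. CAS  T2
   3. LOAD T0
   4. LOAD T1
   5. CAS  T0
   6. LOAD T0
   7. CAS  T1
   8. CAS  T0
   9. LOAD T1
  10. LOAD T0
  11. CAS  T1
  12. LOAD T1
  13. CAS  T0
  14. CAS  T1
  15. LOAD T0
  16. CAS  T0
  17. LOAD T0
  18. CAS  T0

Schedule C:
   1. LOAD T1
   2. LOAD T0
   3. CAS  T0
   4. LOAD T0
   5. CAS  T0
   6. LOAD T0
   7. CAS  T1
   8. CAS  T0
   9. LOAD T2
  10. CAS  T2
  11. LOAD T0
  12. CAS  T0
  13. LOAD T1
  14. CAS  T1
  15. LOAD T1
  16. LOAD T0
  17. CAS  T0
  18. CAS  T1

C

Run C:
step 1: T1 LOAD ⇒ load; ctr=3 reg=3
step 2: T0 LOAD ⇒ load; ctr=3 reg=3
step 3: T0 CAS ⇒ ok; ctr=4 reg=3
step 4: T0 LOAD ⇒ load; ctr=4 reg=4
step 5: T0 CAS ⇒ ok; ctr=5 reg=4
step 6: T0 LOAD ⇒ load; ctr=5 reg=5
step 7: T1 CAS ⇒ retry; ctr=5 reg=3
step 8: T0 CAS ⇒ ok; ctr=6 reg=5
step 9: T2 LOAD ⇒ load; ctr=6 reg=6
step 10: T2 CAS ⇒ ok; ctr=7 reg=6
step 11: T0 LOAD ⇒ load; ctr=7 reg=7
step 12: T0 CAS ⇒ ok; ctr=8 reg=7
step 13: T1 LOAD ⇒ load; ctr=8 reg=8
step 14: T1 CAS ⇒ ok; ctr=9 reg=8
step 15: T1 LOAD ⇒ load; ctr=9 reg=9
step 16: T0 LOAD ⇒ load; ctr=9 reg=9
step 17: T0 CAS ⇒ ok; ctr=10 reg=9
step 18: T1 CAS ⇒ retry; ctr=10 reg=9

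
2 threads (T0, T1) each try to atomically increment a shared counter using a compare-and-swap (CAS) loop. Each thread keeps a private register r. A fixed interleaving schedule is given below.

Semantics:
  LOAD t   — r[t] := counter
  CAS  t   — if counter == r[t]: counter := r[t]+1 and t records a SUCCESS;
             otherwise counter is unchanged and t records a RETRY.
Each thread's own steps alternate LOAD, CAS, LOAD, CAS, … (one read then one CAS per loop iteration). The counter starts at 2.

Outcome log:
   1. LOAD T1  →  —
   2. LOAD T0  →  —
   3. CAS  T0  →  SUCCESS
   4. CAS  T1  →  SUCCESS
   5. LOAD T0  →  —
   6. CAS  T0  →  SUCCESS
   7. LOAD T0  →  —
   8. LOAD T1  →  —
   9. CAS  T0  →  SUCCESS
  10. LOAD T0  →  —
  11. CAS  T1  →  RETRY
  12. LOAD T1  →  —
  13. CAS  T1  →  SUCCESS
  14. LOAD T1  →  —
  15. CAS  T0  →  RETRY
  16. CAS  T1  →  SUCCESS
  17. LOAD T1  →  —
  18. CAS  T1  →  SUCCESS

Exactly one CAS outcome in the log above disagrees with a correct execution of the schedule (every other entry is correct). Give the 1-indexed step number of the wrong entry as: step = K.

step = 4

Reference trace:
step 1: T1 LOAD ⇒ load; ctr=2 reg=2
step 2: T0 LOAD ⇒ load; ctr=2 reg=2
step 3: T0 CAS ⇒ ok; ctr=3 reg=2
step 4: T1 CAS ⇒ retry; ctr=3 reg=2
step 5: T0 LOAD ⇒ load; ctr=3 reg=3
step 6: T0 CAS ⇒ ok; ctr=4 reg=3
step 7: T0 LOAD ⇒ load; ctr=4 reg=4
step 8: T1 LOAD ⇒ load; ctr=4 reg=4
step 9: T0 CAS ⇒ ok; ctr=5 reg=4
step 10: T0 LOAD ⇒ load; ctr=5 reg=5
step 11: T1 CAS ⇒ retry; ctr=5 reg=4
step 12: T1 LOAD ⇒ load; ctr=5 reg=5
step 13: T1 CAS ⇒ ok; ctr=6 reg=5
step 14: T1 LOAD ⇒ load; ctr=6 reg=6
step 15: T0 CAS ⇒ retry; ctr=6 reg=5
step 16: T1 CAS ⇒ ok; ctr=7 reg=6
step 17: T1 LOAD ⇒ load; ctr=7 reg=7
step 18: T1 CAS ⇒ ok; ctr=8 reg=7
Mismatch at 4.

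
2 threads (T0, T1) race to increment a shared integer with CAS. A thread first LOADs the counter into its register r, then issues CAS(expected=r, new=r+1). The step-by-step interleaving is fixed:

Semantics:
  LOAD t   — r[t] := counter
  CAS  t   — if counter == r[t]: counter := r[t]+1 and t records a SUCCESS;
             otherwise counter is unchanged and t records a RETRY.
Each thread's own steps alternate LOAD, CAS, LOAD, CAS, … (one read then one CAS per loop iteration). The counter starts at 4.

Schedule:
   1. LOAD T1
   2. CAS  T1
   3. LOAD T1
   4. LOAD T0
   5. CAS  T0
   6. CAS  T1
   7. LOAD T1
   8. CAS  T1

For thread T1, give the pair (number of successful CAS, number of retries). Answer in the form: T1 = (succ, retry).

T1 = (2, 1)

[1] T1.load  rd  (counter 4, T1.r 4)
[2] T1.cas  hit  (counter 5, T1.r 4)
[3] T1.load  rd  (counter 5, T1.r 5)
[4] T0.load  rd  (counter 5, T0.r 5)
[5] T0.cas  hit  (counter 6, T0.r 5)
[6] T1.cas  miss  (counter 6, T1.r 5)
[7] T1.load  rd  (counter 6, T1.r 6)
[8] T1.cas  hit  (counter 7, T1.r 6)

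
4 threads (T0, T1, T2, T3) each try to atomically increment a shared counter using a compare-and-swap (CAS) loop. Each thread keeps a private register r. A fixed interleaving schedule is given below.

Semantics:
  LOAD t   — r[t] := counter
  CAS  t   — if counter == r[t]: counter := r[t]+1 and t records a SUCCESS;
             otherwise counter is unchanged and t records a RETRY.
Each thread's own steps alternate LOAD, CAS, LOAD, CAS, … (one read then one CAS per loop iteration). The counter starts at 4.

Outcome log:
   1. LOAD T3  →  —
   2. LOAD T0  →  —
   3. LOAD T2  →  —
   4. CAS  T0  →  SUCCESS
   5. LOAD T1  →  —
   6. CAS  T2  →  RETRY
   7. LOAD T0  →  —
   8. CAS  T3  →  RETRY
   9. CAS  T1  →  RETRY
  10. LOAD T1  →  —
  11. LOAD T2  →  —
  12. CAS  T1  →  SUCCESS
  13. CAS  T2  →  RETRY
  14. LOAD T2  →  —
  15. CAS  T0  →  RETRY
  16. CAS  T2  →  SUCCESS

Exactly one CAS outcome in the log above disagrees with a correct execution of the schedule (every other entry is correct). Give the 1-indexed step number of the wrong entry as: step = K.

Re-executing:
   1) LOAD T3:  M=4  r_T3=4
   2) LOAD T0:  M=4  r_T0=4
   3) LOAD T2:  M=4  r_T2=4
   4) CAS  T0:  M=5  r_T0=4 ✓
   5) LOAD T1:  M=5  r_T1=5
   6) CAS  T2:  M=5  r_T2=4 ✗
   7) LOAD T0:  M=5  r_T0=5
   8) CAS  T3:  M=5  r_T3=4 ✗
   9) CAS  T1:  M=6  r_T1=5 ✓
  10) LOAD T1:  M=6  r_T1=6
  11) LOAD T2:  M=6  r_T2=6
  12) CAS  T1:  M=7  r_T1=6 ✓
  13) CAS  T2:  M=7  r_T2=6 ✗
  14) LOAD T2:  M=7  r_T2=7
  15) CAS  T0:  M=7  r_T0=5 ✗
  16) CAS  T2:  M=8  r_T2=7 ✓
Mismatch at 9.

step = 9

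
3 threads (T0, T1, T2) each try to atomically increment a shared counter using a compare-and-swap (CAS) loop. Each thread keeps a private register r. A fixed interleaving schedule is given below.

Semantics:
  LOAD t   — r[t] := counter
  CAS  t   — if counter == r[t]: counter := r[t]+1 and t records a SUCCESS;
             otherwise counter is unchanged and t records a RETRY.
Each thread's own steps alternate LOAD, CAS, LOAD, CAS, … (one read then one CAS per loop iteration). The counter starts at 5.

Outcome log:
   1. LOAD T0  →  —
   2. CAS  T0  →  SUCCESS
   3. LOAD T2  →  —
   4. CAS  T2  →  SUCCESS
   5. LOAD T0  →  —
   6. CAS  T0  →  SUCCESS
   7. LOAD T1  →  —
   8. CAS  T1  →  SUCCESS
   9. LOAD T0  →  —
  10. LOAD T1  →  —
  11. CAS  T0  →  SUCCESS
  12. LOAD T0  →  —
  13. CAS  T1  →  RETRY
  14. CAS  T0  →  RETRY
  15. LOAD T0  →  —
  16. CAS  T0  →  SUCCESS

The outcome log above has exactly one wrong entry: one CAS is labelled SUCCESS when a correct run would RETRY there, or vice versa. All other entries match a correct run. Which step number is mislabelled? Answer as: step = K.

step = 14

Reference trace:
#1 T0 reads 5
#2 T0 CAS(5→6) writes; counter now 6
#3 T2 reads 6
#4 T2 CAS(6→7) writes; counter now 7
#5 T0 reads 7
#6 T0 CAS(7→8) writes; counter now 8
#7 T1 reads 8
#8 T1 CAS(8→9) writes; counter now 9
#9 T0 reads 9
#10 T1 reads 9
#11 T0 CAS(9→10) writes; counter now 10
#12 T0 reads 10
#13 T1 CAS(9→10) fails; counter now 10
#14 T0 CAS(10→11) writes; counter now 11
#15 T0 reads 11
#16 T0 CAS(11→12) writes; counter now 12
Log disagrees first at step 14.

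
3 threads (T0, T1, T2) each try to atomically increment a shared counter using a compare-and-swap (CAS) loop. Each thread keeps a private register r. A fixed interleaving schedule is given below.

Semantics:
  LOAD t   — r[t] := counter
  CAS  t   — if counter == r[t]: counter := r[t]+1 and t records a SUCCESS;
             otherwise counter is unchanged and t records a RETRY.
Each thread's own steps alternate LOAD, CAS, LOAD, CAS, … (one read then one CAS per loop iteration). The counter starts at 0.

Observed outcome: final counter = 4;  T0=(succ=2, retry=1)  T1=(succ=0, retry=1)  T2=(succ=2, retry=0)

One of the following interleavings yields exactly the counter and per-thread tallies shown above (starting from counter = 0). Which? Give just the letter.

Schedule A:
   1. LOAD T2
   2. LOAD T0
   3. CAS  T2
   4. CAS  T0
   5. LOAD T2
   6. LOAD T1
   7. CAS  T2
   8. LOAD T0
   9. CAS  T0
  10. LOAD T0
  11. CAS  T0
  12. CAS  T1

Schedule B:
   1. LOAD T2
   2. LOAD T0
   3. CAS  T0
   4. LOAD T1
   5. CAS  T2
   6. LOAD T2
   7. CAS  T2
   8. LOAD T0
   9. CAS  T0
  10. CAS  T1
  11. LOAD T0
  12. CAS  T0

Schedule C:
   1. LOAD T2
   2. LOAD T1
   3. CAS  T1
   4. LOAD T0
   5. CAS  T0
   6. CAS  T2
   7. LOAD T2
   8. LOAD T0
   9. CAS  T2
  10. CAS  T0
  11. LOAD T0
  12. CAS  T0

Run A:
T2 LOAD — after: cnt=0, r=0 — load
T0 LOAD — after: cnt=0, r=0 — load
T2 CAS — after: cnt=1, r=0 — ok
T0 CAS — after: cnt=1, r=0 — retry
T2 LOAD — after: cnt=1, r=1 — load
T1 LOAD — after: cnt=1, r=1 — load
T2 CAS — after: cnt=2, r=1 — ok
T0 LOAD — after: cnt=2, r=2 — load
T0 CAS — after: cnt=3, r=2 — ok
T0 LOAD — after: cnt=3, r=3 — load
T0 CAS — after: cnt=4, r=3 — ok
T1 CAS — after: cnt=4, r=1 — retry

A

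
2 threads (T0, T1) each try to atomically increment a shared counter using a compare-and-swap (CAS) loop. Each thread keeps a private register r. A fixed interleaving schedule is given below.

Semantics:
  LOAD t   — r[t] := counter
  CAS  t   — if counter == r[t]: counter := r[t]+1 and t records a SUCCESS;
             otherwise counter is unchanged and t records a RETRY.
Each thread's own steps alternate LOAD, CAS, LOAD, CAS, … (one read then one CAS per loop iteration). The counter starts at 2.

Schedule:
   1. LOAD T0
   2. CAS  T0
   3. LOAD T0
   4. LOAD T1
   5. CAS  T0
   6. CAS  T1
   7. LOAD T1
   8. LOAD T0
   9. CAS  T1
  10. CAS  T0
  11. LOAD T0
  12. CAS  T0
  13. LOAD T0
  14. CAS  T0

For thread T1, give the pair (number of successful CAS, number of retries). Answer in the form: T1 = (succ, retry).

T1 = (1, 1)

1. LOAD T0 → mem=2 r[T0]=2 [LOAD]
2. CAS T0 → mem=3 r[T0]=2 [OK]
3. LOAD T0 → mem=3 r[T0]=3 [LOAD]
4. LOAD T1 → mem=3 r[T1]=3 [LOAD]
5. CAS T0 → mem=4 r[T0]=3 [OK]
6. CAS T1 → mem=4 r[T1]=3 [RETRY]
7. LOAD T1 → mem=4 r[T1]=4 [LOAD]
8. LOAD T0 → mem=4 r[T0]=4 [LOAD]
9. CAS T1 → mem=5 r[T1]=4 [OK]
10. CAS T0 → mem=5 r[T0]=4 [RETRY]
11. LOAD T0 → mem=5 r[T0]=5 [LOAD]
12. CAS T0 → mem=6 r[T0]=5 [OK]
13. LOAD T0 → mem=6 r[T0]=6 [LOAD]
14. CAS T0 → mem=7 r[T0]=6 [OK]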